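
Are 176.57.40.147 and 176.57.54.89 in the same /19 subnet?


Mask: 255.255.224.0
176.57.40.147 AND mask = 176.57.32.0
176.57.54.89 AND mask = 176.57.32.0
Yes, same subnet (176.57.32.0)


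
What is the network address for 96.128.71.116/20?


IP:   01100000.10000000.01000111.01110100
Mask: 11111111.11111111.11110000.00000000
AND operation:
Net:  01100000.10000000.01000000.00000000
Network: 96.128.64.0/20


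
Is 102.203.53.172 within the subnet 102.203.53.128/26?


Subnet network: 102.203.53.128
Test IP AND mask: 102.203.53.128
Yes, 102.203.53.172 is in 102.203.53.128/26


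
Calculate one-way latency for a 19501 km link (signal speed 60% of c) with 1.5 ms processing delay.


Speed = 0.6 * 3e5 km/s = 180000 km/s
Propagation delay = 19501 / 180000 = 0.1083 s = 108.3389 ms
Processing delay = 1.5 ms
Total one-way latency = 109.8389 ms


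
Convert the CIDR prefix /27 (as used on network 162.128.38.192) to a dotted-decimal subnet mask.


/27 means 27 network bits, 5 host bits
Binary: 11111111111111111111111111100000
Mask: 255.255.255.224


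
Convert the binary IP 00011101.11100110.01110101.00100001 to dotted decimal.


00011101 = 29
11100110 = 230
01110101 = 117
00100001 = 33
IP: 29.230.117.33


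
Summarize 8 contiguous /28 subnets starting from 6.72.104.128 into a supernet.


Original prefix: /28
Number of subnets: 8 = 2^3
New prefix = 28 - 3 = 25
Supernet: 6.72.104.128/25


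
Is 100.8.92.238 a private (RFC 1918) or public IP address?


RFC 1918 private ranges:
  10.0.0.0/8 (10.0.0.0 - 10.255.255.255)
  172.16.0.0/12 (172.16.0.0 - 172.31.255.255)
  192.168.0.0/16 (192.168.0.0 - 192.168.255.255)
Public (not in any RFC 1918 range)


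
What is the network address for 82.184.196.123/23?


IP:   01010010.10111000.11000100.01111011
Mask: 11111111.11111111.11111110.00000000
AND operation:
Net:  01010010.10111000.11000100.00000000
Network: 82.184.196.0/23


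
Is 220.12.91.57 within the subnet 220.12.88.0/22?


Subnet network: 220.12.88.0
Test IP AND mask: 220.12.88.0
Yes, 220.12.91.57 is in 220.12.88.0/22


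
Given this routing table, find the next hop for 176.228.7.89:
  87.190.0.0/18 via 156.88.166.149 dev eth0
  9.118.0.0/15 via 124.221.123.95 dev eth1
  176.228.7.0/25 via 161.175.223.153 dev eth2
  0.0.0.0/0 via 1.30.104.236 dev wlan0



Longest prefix match for 176.228.7.89:
  /18 87.190.0.0: no
  /15 9.118.0.0: no
  /25 176.228.7.0: MATCH
  /0 0.0.0.0: MATCH
Selected: next-hop 161.175.223.153 via eth2 (matched /25)


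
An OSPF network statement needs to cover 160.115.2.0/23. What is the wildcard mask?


Subnet mask: 255.255.254.0
Wildcard = 255.255.255.255 - subnet mask
255 - 255 = 0
255 - 255 = 0
255 - 254 = 1
255 - 0 = 255
Wildcard: 0.0.1.255


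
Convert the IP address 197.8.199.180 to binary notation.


197 = 11000101
8 = 00001000
199 = 11000111
180 = 10110100
Binary: 11000101.00001000.11000111.10110100


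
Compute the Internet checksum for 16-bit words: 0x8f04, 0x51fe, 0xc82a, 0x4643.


Sum all words (with carry folding):
+ 0x8f04 = 0x8f04
+ 0x51fe = 0xe102
+ 0xc82a = 0xa92d
+ 0x4643 = 0xef70
One's complement: ~0xef70
Checksum = 0x108f


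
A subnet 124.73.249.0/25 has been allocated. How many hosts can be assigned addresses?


Host bits = 32 - 25 = 7
Total addresses = 2^7 = 128
Usable = total - 2 (network and broadcast)
Usable hosts: 126


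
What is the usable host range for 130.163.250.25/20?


Network: 130.163.240.0
Broadcast: 130.163.255.255
First usable = network + 1
Last usable = broadcast - 1
Range: 130.163.240.1 to 130.163.255.254


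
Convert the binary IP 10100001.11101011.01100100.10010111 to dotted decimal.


10100001 = 161
11101011 = 235
01100100 = 100
10010111 = 151
IP: 161.235.100.151


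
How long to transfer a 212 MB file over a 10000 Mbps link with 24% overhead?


Effective throughput = 10000 * (1 - 24/100) = 7600 Mbps
File size in Mb = 212 * 8 = 1696 Mb
Time = 1696 / 7600
Time = 0.2232 seconds


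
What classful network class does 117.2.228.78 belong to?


First octet: 117
Binary: 01110101
0xxxxxxx -> Class A (1-126)
Class A, default mask 255.0.0.0 (/8)


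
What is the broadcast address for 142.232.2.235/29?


Network: 142.232.2.232/29
Host bits = 3
Set all host bits to 1:
Broadcast: 142.232.2.239


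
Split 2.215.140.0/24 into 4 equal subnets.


New prefix = 24 + 2 = 26
Each subnet has 64 addresses
  2.215.140.0/26
  2.215.140.64/26
  2.215.140.128/26
  2.215.140.192/26
Subnets: 2.215.140.0/26, 2.215.140.64/26, 2.215.140.128/26, 2.215.140.192/26


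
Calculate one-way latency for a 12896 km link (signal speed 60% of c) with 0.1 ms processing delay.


Speed = 0.6 * 3e5 km/s = 180000 km/s
Propagation delay = 12896 / 180000 = 0.0716 s = 71.6444 ms
Processing delay = 0.1 ms
Total one-way latency = 71.7444 ms


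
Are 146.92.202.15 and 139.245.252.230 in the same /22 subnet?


Mask: 255.255.252.0
146.92.202.15 AND mask = 146.92.200.0
139.245.252.230 AND mask = 139.245.252.0
No, different subnets (146.92.200.0 vs 139.245.252.0)


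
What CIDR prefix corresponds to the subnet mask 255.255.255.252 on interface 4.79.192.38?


Binary: 11111111.11111111.11111111.11111100
Count leading 1s
Prefix: /30


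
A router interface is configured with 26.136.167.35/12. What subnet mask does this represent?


/12 means 12 network bits, 20 host bits
Binary: 11111111111100000000000000000000
Mask: 255.240.0.0


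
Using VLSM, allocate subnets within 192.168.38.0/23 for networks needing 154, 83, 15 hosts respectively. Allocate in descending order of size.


154 hosts -> /24 (254 usable): 192.168.38.0/24
83 hosts -> /25 (126 usable): 192.168.39.0/25
15 hosts -> /27 (30 usable): 192.168.39.128/27
Allocation: 192.168.38.0/24 (154 hosts, 254 usable); 192.168.39.0/25 (83 hosts, 126 usable); 192.168.39.128/27 (15 hosts, 30 usable)


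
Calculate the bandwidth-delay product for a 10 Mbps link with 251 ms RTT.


BDP = bandwidth * RTT
= 10 Mbps * 251 ms
= 10 * 1e6 * 251 / 1000 bits
= 2510000 bits
= 313750 bytes
= 306.3965 KB
BDP = 2510000 bits (313750 bytes)


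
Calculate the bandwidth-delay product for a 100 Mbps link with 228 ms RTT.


BDP = bandwidth * RTT
= 100 Mbps * 228 ms
= 100 * 1e6 * 228 / 1000 bits
= 22800000 bits
= 2850000 bytes
= 2783.2031 KB
BDP = 22800000 bits (2850000 bytes)


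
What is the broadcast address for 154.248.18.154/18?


Network: 154.248.0.0/18
Host bits = 14
Set all host bits to 1:
Broadcast: 154.248.63.255


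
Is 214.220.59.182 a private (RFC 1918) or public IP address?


RFC 1918 private ranges:
  10.0.0.0/8 (10.0.0.0 - 10.255.255.255)
  172.16.0.0/12 (172.16.0.0 - 172.31.255.255)
  192.168.0.0/16 (192.168.0.0 - 192.168.255.255)
Public (not in any RFC 1918 range)


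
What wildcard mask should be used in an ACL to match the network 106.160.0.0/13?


Subnet mask: 255.248.0.0
Wildcard = 255.255.255.255 - subnet mask
255 - 255 = 0
255 - 248 = 7
255 - 0 = 255
255 - 0 = 255
Wildcard: 0.7.255.255


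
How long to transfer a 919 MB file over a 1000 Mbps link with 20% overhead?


Effective throughput = 1000 * (1 - 20/100) = 800 Mbps
File size in Mb = 919 * 8 = 7352 Mb
Time = 7352 / 800
Time = 9.19 seconds


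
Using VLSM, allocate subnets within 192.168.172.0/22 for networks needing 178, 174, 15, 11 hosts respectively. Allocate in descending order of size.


178 hosts -> /24 (254 usable): 192.168.172.0/24
174 hosts -> /24 (254 usable): 192.168.173.0/24
15 hosts -> /27 (30 usable): 192.168.174.0/27
11 hosts -> /28 (14 usable): 192.168.174.32/28
Allocation: 192.168.172.0/24 (178 hosts, 254 usable); 192.168.173.0/24 (174 hosts, 254 usable); 192.168.174.0/27 (15 hosts, 30 usable); 192.168.174.32/28 (11 hosts, 14 usable)


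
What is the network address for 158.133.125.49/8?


IP:   10011110.10000101.01111101.00110001
Mask: 11111111.00000000.00000000.00000000
AND operation:
Net:  10011110.00000000.00000000.00000000
Network: 158.0.0.0/8


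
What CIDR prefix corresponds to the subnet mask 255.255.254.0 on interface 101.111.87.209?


Binary: 11111111.11111111.11111110.00000000
Count leading 1s
Prefix: /23


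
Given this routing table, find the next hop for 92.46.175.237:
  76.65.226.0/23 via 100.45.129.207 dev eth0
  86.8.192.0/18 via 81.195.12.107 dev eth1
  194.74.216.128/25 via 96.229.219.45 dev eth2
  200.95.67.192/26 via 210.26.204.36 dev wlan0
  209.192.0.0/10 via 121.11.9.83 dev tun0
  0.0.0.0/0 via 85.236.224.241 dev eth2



Longest prefix match for 92.46.175.237:
  /23 76.65.226.0: no
  /18 86.8.192.0: no
  /25 194.74.216.128: no
  /26 200.95.67.192: no
  /10 209.192.0.0: no
  /0 0.0.0.0: MATCH
Selected: next-hop 85.236.224.241 via eth2 (matched /0)


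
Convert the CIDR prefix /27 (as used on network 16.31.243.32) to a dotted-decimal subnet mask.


/27 means 27 network bits, 5 host bits
Binary: 11111111111111111111111111100000
Mask: 255.255.255.224


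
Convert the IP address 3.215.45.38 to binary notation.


3 = 00000011
215 = 11010111
45 = 00101101
38 = 00100110
Binary: 00000011.11010111.00101101.00100110


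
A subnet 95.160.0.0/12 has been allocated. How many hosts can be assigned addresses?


Host bits = 32 - 12 = 20
Total addresses = 2^20 = 1048576
Usable = total - 2 (network and broadcast)
Usable hosts: 1048574


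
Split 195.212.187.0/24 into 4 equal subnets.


New prefix = 24 + 2 = 26
Each subnet has 64 addresses
  195.212.187.0/26
  195.212.187.64/26
  195.212.187.128/26
  195.212.187.192/26
Subnets: 195.212.187.0/26, 195.212.187.64/26, 195.212.187.128/26, 195.212.187.192/26


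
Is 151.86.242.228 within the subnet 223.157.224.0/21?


Subnet network: 223.157.224.0
Test IP AND mask: 151.86.240.0
No, 151.86.242.228 is not in 223.157.224.0/21


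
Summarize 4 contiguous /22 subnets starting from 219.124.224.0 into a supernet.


Original prefix: /22
Number of subnets: 4 = 2^2
New prefix = 22 - 2 = 20
Supernet: 219.124.224.0/20


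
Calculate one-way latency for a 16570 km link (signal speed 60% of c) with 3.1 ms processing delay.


Speed = 0.6 * 3e5 km/s = 180000 km/s
Propagation delay = 16570 / 180000 = 0.0921 s = 92.0556 ms
Processing delay = 3.1 ms
Total one-way latency = 95.1556 ms


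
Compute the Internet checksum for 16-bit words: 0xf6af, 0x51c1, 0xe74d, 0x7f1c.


Sum all words (with carry folding):
+ 0xf6af = 0xf6af
+ 0x51c1 = 0x4871
+ 0xe74d = 0x2fbf
+ 0x7f1c = 0xaedb
One's complement: ~0xaedb
Checksum = 0x5124


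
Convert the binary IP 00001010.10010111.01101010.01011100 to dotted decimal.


00001010 = 10
10010111 = 151
01101010 = 106
01011100 = 92
IP: 10.151.106.92


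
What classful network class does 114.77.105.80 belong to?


First octet: 114
Binary: 01110010
0xxxxxxx -> Class A (1-126)
Class A, default mask 255.0.0.0 (/8)


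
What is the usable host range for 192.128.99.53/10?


Network: 192.128.0.0
Broadcast: 192.191.255.255
First usable = network + 1
Last usable = broadcast - 1
Range: 192.128.0.1 to 192.191.255.254


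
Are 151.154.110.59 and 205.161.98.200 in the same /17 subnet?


Mask: 255.255.128.0
151.154.110.59 AND mask = 151.154.0.0
205.161.98.200 AND mask = 205.161.0.0
No, different subnets (151.154.0.0 vs 205.161.0.0)


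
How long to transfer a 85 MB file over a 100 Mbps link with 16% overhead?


Effective throughput = 100 * (1 - 16/100) = 84 Mbps
File size in Mb = 85 * 8 = 680 Mb
Time = 680 / 84
Time = 8.0952 seconds


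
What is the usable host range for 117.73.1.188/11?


Network: 117.64.0.0
Broadcast: 117.95.255.255
First usable = network + 1
Last usable = broadcast - 1
Range: 117.64.0.1 to 117.95.255.254


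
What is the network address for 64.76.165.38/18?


IP:   01000000.01001100.10100101.00100110
Mask: 11111111.11111111.11000000.00000000
AND operation:
Net:  01000000.01001100.10000000.00000000
Network: 64.76.128.0/18


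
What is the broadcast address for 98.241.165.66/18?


Network: 98.241.128.0/18
Host bits = 14
Set all host bits to 1:
Broadcast: 98.241.191.255


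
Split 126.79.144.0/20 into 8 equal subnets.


New prefix = 20 + 3 = 23
Each subnet has 512 addresses
  126.79.144.0/23
  126.79.146.0/23
  126.79.148.0/23
  126.79.150.0/23
  126.79.152.0/23
  126.79.154.0/23
  126.79.156.0/23
  126.79.158.0/23
Subnets: 126.79.144.0/23, 126.79.146.0/23, 126.79.148.0/23, 126.79.150.0/23, 126.79.152.0/23, 126.79.154.0/23, 126.79.156.0/23, 126.79.158.0/23


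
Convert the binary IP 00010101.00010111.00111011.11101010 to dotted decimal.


00010101 = 21
00010111 = 23
00111011 = 59
11101010 = 234
IP: 21.23.59.234


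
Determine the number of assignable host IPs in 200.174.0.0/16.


Host bits = 32 - 16 = 16
Total addresses = 2^16 = 65536
Usable = total - 2 (network and broadcast)
Usable hosts: 65534


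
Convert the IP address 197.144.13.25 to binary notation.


197 = 11000101
144 = 10010000
13 = 00001101
25 = 00011001
Binary: 11000101.10010000.00001101.00011001


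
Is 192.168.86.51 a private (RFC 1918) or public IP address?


RFC 1918 private ranges:
  10.0.0.0/8 (10.0.0.0 - 10.255.255.255)
  172.16.0.0/12 (172.16.0.0 - 172.31.255.255)
  192.168.0.0/16 (192.168.0.0 - 192.168.255.255)
Private (in 192.168.0.0/16)


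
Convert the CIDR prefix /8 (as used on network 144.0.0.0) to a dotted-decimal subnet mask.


/8 means 8 network bits, 24 host bits
Binary: 11111111000000000000000000000000
Mask: 255.0.0.0


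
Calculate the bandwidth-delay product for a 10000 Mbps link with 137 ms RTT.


BDP = bandwidth * RTT
= 10000 Mbps * 137 ms
= 10000 * 1e6 * 137 / 1000 bits
= 1370000000 bits
= 171250000 bytes
= 167236.3281 KB
BDP = 1370000000 bits (171250000 bytes)


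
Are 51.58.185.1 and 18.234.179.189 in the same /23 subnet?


Mask: 255.255.254.0
51.58.185.1 AND mask = 51.58.184.0
18.234.179.189 AND mask = 18.234.178.0
No, different subnets (51.58.184.0 vs 18.234.178.0)


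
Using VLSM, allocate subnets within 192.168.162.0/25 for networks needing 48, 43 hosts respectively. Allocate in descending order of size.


48 hosts -> /26 (62 usable): 192.168.162.0/26
43 hosts -> /26 (62 usable): 192.168.162.64/26
Allocation: 192.168.162.0/26 (48 hosts, 62 usable); 192.168.162.64/26 (43 hosts, 62 usable)


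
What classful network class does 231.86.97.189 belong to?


First octet: 231
Binary: 11100111
1110xxxx -> Class D (224-239)
Class D (multicast), default mask N/A


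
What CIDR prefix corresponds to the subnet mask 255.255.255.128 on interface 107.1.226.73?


Binary: 11111111.11111111.11111111.10000000
Count leading 1s
Prefix: /25


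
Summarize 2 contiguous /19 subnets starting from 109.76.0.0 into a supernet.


Original prefix: /19
Number of subnets: 2 = 2^1
New prefix = 19 - 1 = 18
Supernet: 109.76.0.0/18


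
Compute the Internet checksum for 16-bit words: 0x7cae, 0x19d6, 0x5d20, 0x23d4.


Sum all words (with carry folding):
+ 0x7cae = 0x7cae
+ 0x19d6 = 0x9684
+ 0x5d20 = 0xf3a4
+ 0x23d4 = 0x1779
One's complement: ~0x1779
Checksum = 0xe886


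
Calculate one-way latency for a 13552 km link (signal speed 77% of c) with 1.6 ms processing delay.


Speed = 0.77 * 3e5 km/s = 231000 km/s
Propagation delay = 13552 / 231000 = 0.0587 s = 58.6667 ms
Processing delay = 1.6 ms
Total one-way latency = 60.2667 ms


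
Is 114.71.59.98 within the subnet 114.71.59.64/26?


Subnet network: 114.71.59.64
Test IP AND mask: 114.71.59.64
Yes, 114.71.59.98 is in 114.71.59.64/26


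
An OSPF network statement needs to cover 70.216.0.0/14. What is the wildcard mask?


Subnet mask: 255.252.0.0
Wildcard = 255.255.255.255 - subnet mask
255 - 255 = 0
255 - 252 = 3
255 - 0 = 255
255 - 0 = 255
Wildcard: 0.3.255.255


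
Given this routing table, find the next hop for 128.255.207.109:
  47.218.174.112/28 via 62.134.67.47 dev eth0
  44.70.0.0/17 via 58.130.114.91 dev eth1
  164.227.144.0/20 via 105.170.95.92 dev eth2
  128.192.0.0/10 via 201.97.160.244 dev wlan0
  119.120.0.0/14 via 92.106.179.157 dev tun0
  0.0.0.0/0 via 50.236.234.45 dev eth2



Longest prefix match for 128.255.207.109:
  /28 47.218.174.112: no
  /17 44.70.0.0: no
  /20 164.227.144.0: no
  /10 128.192.0.0: MATCH
  /14 119.120.0.0: no
  /0 0.0.0.0: MATCH
Selected: next-hop 201.97.160.244 via wlan0 (matched /10)


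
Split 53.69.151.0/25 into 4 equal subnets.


New prefix = 25 + 2 = 27
Each subnet has 32 addresses
  53.69.151.0/27
  53.69.151.32/27
  53.69.151.64/27
  53.69.151.96/27
Subnets: 53.69.151.0/27, 53.69.151.32/27, 53.69.151.64/27, 53.69.151.96/27


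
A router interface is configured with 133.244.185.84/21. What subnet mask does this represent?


/21 means 21 network bits, 11 host bits
Binary: 11111111111111111111100000000000
Mask: 255.255.248.0


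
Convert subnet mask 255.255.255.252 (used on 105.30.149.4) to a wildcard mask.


Subnet mask: 255.255.255.252
Wildcard = 255.255.255.255 - subnet mask
255 - 255 = 0
255 - 255 = 0
255 - 255 = 0
255 - 252 = 3
Wildcard: 0.0.0.3


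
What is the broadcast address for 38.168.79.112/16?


Network: 38.168.0.0/16
Host bits = 16
Set all host bits to 1:
Broadcast: 38.168.255.255


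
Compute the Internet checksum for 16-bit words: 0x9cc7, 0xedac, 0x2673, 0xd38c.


Sum all words (with carry folding):
+ 0x9cc7 = 0x9cc7
+ 0xedac = 0x8a74
+ 0x2673 = 0xb0e7
+ 0xd38c = 0x8474
One's complement: ~0x8474
Checksum = 0x7b8b


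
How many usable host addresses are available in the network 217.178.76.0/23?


Host bits = 32 - 23 = 9
Total addresses = 2^9 = 512
Usable = total - 2 (network and broadcast)
Usable hosts: 510


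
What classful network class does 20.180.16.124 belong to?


First octet: 20
Binary: 00010100
0xxxxxxx -> Class A (1-126)
Class A, default mask 255.0.0.0 (/8)


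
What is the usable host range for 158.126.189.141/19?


Network: 158.126.160.0
Broadcast: 158.126.191.255
First usable = network + 1
Last usable = broadcast - 1
Range: 158.126.160.1 to 158.126.191.254


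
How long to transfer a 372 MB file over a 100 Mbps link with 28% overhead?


Effective throughput = 100 * (1 - 28/100) = 72 Mbps
File size in Mb = 372 * 8 = 2976 Mb
Time = 2976 / 72
Time = 41.3333 seconds


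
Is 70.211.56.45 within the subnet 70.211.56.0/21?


Subnet network: 70.211.56.0
Test IP AND mask: 70.211.56.0
Yes, 70.211.56.45 is in 70.211.56.0/21


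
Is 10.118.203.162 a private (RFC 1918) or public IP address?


RFC 1918 private ranges:
  10.0.0.0/8 (10.0.0.0 - 10.255.255.255)
  172.16.0.0/12 (172.16.0.0 - 172.31.255.255)
  192.168.0.0/16 (192.168.0.0 - 192.168.255.255)
Private (in 10.0.0.0/8)


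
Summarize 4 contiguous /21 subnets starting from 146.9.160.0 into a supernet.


Original prefix: /21
Number of subnets: 4 = 2^2
New prefix = 21 - 2 = 19
Supernet: 146.9.160.0/19


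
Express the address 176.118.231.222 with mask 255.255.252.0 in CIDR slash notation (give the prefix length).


Binary: 11111111.11111111.11111100.00000000
Count leading 1s
Prefix: /22


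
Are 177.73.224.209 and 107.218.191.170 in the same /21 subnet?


Mask: 255.255.248.0
177.73.224.209 AND mask = 177.73.224.0
107.218.191.170 AND mask = 107.218.184.0
No, different subnets (177.73.224.0 vs 107.218.184.0)


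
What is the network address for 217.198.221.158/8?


IP:   11011001.11000110.11011101.10011110
Mask: 11111111.00000000.00000000.00000000
AND operation:
Net:  11011001.00000000.00000000.00000000
Network: 217.0.0.0/8


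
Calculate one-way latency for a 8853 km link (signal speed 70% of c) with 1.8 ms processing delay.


Speed = 0.7 * 3e5 km/s = 210000 km/s
Propagation delay = 8853 / 210000 = 0.0422 s = 42.1571 ms
Processing delay = 1.8 ms
Total one-way latency = 43.9571 ms


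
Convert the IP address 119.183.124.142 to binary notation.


119 = 01110111
183 = 10110111
124 = 01111100
142 = 10001110
Binary: 01110111.10110111.01111100.10001110


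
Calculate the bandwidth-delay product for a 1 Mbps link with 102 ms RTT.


BDP = bandwidth * RTT
= 1 Mbps * 102 ms
= 1 * 1e6 * 102 / 1000 bits
= 102000 bits
= 12750 bytes
= 12.4512 KB
BDP = 102000 bits (12750 bytes)


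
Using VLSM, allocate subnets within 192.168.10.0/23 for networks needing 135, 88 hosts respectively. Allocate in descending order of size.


135 hosts -> /24 (254 usable): 192.168.10.0/24
88 hosts -> /25 (126 usable): 192.168.11.0/25
Allocation: 192.168.10.0/24 (135 hosts, 254 usable); 192.168.11.0/25 (88 hosts, 126 usable)


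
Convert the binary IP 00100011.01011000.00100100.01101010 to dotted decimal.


00100011 = 35
01011000 = 88
00100100 = 36
01101010 = 106
IP: 35.88.36.106


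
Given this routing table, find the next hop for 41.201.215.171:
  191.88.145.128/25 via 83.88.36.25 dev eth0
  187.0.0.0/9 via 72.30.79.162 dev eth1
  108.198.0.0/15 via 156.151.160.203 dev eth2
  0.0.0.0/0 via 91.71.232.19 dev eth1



Longest prefix match for 41.201.215.171:
  /25 191.88.145.128: no
  /9 187.0.0.0: no
  /15 108.198.0.0: no
  /0 0.0.0.0: MATCH
Selected: next-hop 91.71.232.19 via eth1 (matched /0)


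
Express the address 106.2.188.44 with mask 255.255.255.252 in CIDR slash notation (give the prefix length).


Binary: 11111111.11111111.11111111.11111100
Count leading 1s
Prefix: /30


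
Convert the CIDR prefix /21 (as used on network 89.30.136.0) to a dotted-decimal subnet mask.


/21 means 21 network bits, 11 host bits
Binary: 11111111111111111111100000000000
Mask: 255.255.248.0


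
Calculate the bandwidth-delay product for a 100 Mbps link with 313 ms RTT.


BDP = bandwidth * RTT
= 100 Mbps * 313 ms
= 100 * 1e6 * 313 / 1000 bits
= 31300000 bits
= 3912500 bytes
= 3820.8008 KB
BDP = 31300000 bits (3912500 bytes)


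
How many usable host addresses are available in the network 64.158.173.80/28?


Host bits = 32 - 28 = 4
Total addresses = 2^4 = 16
Usable = total - 2 (network and broadcast)
Usable hosts: 14


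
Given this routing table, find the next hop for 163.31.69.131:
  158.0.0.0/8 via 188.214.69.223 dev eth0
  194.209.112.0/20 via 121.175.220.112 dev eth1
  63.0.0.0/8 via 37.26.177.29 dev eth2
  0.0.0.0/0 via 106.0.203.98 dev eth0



Longest prefix match for 163.31.69.131:
  /8 158.0.0.0: no
  /20 194.209.112.0: no
  /8 63.0.0.0: no
  /0 0.0.0.0: MATCH
Selected: next-hop 106.0.203.98 via eth0 (matched /0)


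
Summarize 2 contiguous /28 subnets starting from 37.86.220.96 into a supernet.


Original prefix: /28
Number of subnets: 2 = 2^1
New prefix = 28 - 1 = 27
Supernet: 37.86.220.96/27


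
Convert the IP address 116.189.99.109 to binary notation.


116 = 01110100
189 = 10111101
99 = 01100011
109 = 01101101
Binary: 01110100.10111101.01100011.01101101


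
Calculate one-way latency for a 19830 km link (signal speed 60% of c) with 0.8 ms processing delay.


Speed = 0.6 * 3e5 km/s = 180000 km/s
Propagation delay = 19830 / 180000 = 0.1102 s = 110.1667 ms
Processing delay = 0.8 ms
Total one-way latency = 110.9667 ms


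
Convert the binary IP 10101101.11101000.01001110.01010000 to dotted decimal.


10101101 = 173
11101000 = 232
01001110 = 78
01010000 = 80
IP: 173.232.78.80


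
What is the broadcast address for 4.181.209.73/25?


Network: 4.181.209.0/25
Host bits = 7
Set all host bits to 1:
Broadcast: 4.181.209.127


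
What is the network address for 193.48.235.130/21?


IP:   11000001.00110000.11101011.10000010
Mask: 11111111.11111111.11111000.00000000
AND operation:
Net:  11000001.00110000.11101000.00000000
Network: 193.48.232.0/21


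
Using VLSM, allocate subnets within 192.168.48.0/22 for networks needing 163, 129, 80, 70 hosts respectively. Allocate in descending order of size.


163 hosts -> /24 (254 usable): 192.168.48.0/24
129 hosts -> /24 (254 usable): 192.168.49.0/24
80 hosts -> /25 (126 usable): 192.168.50.0/25
70 hosts -> /25 (126 usable): 192.168.50.128/25
Allocation: 192.168.48.0/24 (163 hosts, 254 usable); 192.168.49.0/24 (129 hosts, 254 usable); 192.168.50.0/25 (80 hosts, 126 usable); 192.168.50.128/25 (70 hosts, 126 usable)


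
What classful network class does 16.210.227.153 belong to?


First octet: 16
Binary: 00010000
0xxxxxxx -> Class A (1-126)
Class A, default mask 255.0.0.0 (/8)


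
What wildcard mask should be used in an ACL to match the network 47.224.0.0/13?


Subnet mask: 255.248.0.0
Wildcard = 255.255.255.255 - subnet mask
255 - 255 = 0
255 - 248 = 7
255 - 0 = 255
255 - 0 = 255
Wildcard: 0.7.255.255


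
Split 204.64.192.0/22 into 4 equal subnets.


New prefix = 22 + 2 = 24
Each subnet has 256 addresses
  204.64.192.0/24
  204.64.193.0/24
  204.64.194.0/24
  204.64.195.0/24
Subnets: 204.64.192.0/24, 204.64.193.0/24, 204.64.194.0/24, 204.64.195.0/24


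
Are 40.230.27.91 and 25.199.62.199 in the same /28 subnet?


Mask: 255.255.255.240
40.230.27.91 AND mask = 40.230.27.80
25.199.62.199 AND mask = 25.199.62.192
No, different subnets (40.230.27.80 vs 25.199.62.192)


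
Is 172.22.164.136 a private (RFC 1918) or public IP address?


RFC 1918 private ranges:
  10.0.0.0/8 (10.0.0.0 - 10.255.255.255)
  172.16.0.0/12 (172.16.0.0 - 172.31.255.255)
  192.168.0.0/16 (192.168.0.0 - 192.168.255.255)
Private (in 172.16.0.0/12)


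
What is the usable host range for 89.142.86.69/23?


Network: 89.142.86.0
Broadcast: 89.142.87.255
First usable = network + 1
Last usable = broadcast - 1
Range: 89.142.86.1 to 89.142.87.254


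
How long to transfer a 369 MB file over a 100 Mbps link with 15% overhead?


Effective throughput = 100 * (1 - 15/100) = 85 Mbps
File size in Mb = 369 * 8 = 2952 Mb
Time = 2952 / 85
Time = 34.7294 seconds


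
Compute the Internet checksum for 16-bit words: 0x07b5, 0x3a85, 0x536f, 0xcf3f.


Sum all words (with carry folding):
+ 0x07b5 = 0x07b5
+ 0x3a85 = 0x423a
+ 0x536f = 0x95a9
+ 0xcf3f = 0x64e9
One's complement: ~0x64e9
Checksum = 0x9b16


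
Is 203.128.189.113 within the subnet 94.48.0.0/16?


Subnet network: 94.48.0.0
Test IP AND mask: 203.128.0.0
No, 203.128.189.113 is not in 94.48.0.0/16


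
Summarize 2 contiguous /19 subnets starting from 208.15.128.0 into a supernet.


Original prefix: /19
Number of subnets: 2 = 2^1
New prefix = 19 - 1 = 18
Supernet: 208.15.128.0/18


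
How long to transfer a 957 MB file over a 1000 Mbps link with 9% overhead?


Effective throughput = 1000 * (1 - 9/100) = 910 Mbps
File size in Mb = 957 * 8 = 7656 Mb
Time = 7656 / 910
Time = 8.4132 seconds


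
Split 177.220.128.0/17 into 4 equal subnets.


New prefix = 17 + 2 = 19
Each subnet has 8192 addresses
  177.220.128.0/19
  177.220.160.0/19
  177.220.192.0/19
  177.220.224.0/19
Subnets: 177.220.128.0/19, 177.220.160.0/19, 177.220.192.0/19, 177.220.224.0/19


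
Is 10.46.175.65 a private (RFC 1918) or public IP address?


RFC 1918 private ranges:
  10.0.0.0/8 (10.0.0.0 - 10.255.255.255)
  172.16.0.0/12 (172.16.0.0 - 172.31.255.255)
  192.168.0.0/16 (192.168.0.0 - 192.168.255.255)
Private (in 10.0.0.0/8)


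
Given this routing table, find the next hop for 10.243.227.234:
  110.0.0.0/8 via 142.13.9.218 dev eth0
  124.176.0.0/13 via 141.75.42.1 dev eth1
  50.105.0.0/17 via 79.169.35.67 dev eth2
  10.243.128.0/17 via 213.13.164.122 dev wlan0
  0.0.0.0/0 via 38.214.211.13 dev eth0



Longest prefix match for 10.243.227.234:
  /8 110.0.0.0: no
  /13 124.176.0.0: no
  /17 50.105.0.0: no
  /17 10.243.128.0: MATCH
  /0 0.0.0.0: MATCH
Selected: next-hop 213.13.164.122 via wlan0 (matched /17)


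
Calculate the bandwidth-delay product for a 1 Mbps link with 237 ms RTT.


BDP = bandwidth * RTT
= 1 Mbps * 237 ms
= 1 * 1e6 * 237 / 1000 bits
= 237000 bits
= 29625 bytes
= 28.9307 KB
BDP = 237000 bits (29625 bytes)


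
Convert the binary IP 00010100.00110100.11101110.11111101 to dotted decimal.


00010100 = 20
00110100 = 52
11101110 = 238
11111101 = 253
IP: 20.52.238.253


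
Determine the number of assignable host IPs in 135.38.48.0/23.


Host bits = 32 - 23 = 9
Total addresses = 2^9 = 512
Usable = total - 2 (network and broadcast)
Usable hosts: 510


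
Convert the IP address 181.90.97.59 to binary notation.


181 = 10110101
90 = 01011010
97 = 01100001
59 = 00111011
Binary: 10110101.01011010.01100001.00111011


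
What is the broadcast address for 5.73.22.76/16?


Network: 5.73.0.0/16
Host bits = 16
Set all host bits to 1:
Broadcast: 5.73.255.255


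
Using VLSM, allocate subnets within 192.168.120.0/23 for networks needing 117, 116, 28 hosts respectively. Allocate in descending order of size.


117 hosts -> /25 (126 usable): 192.168.120.0/25
116 hosts -> /25 (126 usable): 192.168.120.128/25
28 hosts -> /27 (30 usable): 192.168.121.0/27
Allocation: 192.168.120.0/25 (117 hosts, 126 usable); 192.168.120.128/25 (116 hosts, 126 usable); 192.168.121.0/27 (28 hosts, 30 usable)


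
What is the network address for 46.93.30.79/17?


IP:   00101110.01011101.00011110.01001111
Mask: 11111111.11111111.10000000.00000000
AND operation:
Net:  00101110.01011101.00000000.00000000
Network: 46.93.0.0/17


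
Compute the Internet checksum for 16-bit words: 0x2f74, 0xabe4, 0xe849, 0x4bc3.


Sum all words (with carry folding):
+ 0x2f74 = 0x2f74
+ 0xabe4 = 0xdb58
+ 0xe849 = 0xc3a2
+ 0x4bc3 = 0x0f66
One's complement: ~0x0f66
Checksum = 0xf099


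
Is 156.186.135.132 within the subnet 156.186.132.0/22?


Subnet network: 156.186.132.0
Test IP AND mask: 156.186.132.0
Yes, 156.186.135.132 is in 156.186.132.0/22


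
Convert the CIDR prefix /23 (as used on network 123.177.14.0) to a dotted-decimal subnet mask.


/23 means 23 network bits, 9 host bits
Binary: 11111111111111111111111000000000
Mask: 255.255.254.0


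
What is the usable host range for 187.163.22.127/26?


Network: 187.163.22.64
Broadcast: 187.163.22.127
First usable = network + 1
Last usable = broadcast - 1
Range: 187.163.22.65 to 187.163.22.126


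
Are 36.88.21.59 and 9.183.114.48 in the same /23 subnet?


Mask: 255.255.254.0
36.88.21.59 AND mask = 36.88.20.0
9.183.114.48 AND mask = 9.183.114.0
No, different subnets (36.88.20.0 vs 9.183.114.0)


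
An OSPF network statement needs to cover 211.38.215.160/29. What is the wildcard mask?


Subnet mask: 255.255.255.248
Wildcard = 255.255.255.255 - subnet mask
255 - 255 = 0
255 - 255 = 0
255 - 255 = 0
255 - 248 = 7
Wildcard: 0.0.0.7


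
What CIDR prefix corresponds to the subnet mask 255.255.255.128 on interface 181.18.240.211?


Binary: 11111111.11111111.11111111.10000000
Count leading 1s
Prefix: /25


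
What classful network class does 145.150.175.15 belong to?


First octet: 145
Binary: 10010001
10xxxxxx -> Class B (128-191)
Class B, default mask 255.255.0.0 (/16)


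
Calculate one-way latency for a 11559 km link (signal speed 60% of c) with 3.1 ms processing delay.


Speed = 0.6 * 3e5 km/s = 180000 km/s
Propagation delay = 11559 / 180000 = 0.0642 s = 64.2167 ms
Processing delay = 3.1 ms
Total one-way latency = 67.3167 ms


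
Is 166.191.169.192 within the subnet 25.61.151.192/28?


Subnet network: 25.61.151.192
Test IP AND mask: 166.191.169.192
No, 166.191.169.192 is not in 25.61.151.192/28


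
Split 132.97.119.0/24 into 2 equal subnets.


New prefix = 24 + 1 = 25
Each subnet has 128 addresses
  132.97.119.0/25
  132.97.119.128/25
Subnets: 132.97.119.0/25, 132.97.119.128/25


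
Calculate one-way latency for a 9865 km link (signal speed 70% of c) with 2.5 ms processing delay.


Speed = 0.7 * 3e5 km/s = 210000 km/s
Propagation delay = 9865 / 210000 = 0.047 s = 46.9762 ms
Processing delay = 2.5 ms
Total one-way latency = 49.4762 ms


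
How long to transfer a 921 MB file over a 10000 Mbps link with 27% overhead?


Effective throughput = 10000 * (1 - 27/100) = 7300 Mbps
File size in Mb = 921 * 8 = 7368 Mb
Time = 7368 / 7300
Time = 1.0093 seconds


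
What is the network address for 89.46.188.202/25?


IP:   01011001.00101110.10111100.11001010
Mask: 11111111.11111111.11111111.10000000
AND operation:
Net:  01011001.00101110.10111100.10000000
Network: 89.46.188.128/25


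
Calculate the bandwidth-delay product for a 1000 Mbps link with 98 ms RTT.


BDP = bandwidth * RTT
= 1000 Mbps * 98 ms
= 1000 * 1e6 * 98 / 1000 bits
= 98000000 bits
= 12250000 bytes
= 11962.8906 KB
BDP = 98000000 bits (12250000 bytes)


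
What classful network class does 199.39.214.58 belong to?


First octet: 199
Binary: 11000111
110xxxxx -> Class C (192-223)
Class C, default mask 255.255.255.0 (/24)


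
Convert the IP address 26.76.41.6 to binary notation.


26 = 00011010
76 = 01001100
41 = 00101001
6 = 00000110
Binary: 00011010.01001100.00101001.00000110


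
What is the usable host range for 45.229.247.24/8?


Network: 45.0.0.0
Broadcast: 45.255.255.255
First usable = network + 1
Last usable = broadcast - 1
Range: 45.0.0.1 to 45.255.255.254


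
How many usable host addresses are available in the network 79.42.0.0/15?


Host bits = 32 - 15 = 17
Total addresses = 2^17 = 131072
Usable = total - 2 (network and broadcast)
Usable hosts: 131070


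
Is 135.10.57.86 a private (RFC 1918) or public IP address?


RFC 1918 private ranges:
  10.0.0.0/8 (10.0.0.0 - 10.255.255.255)
  172.16.0.0/12 (172.16.0.0 - 172.31.255.255)
  192.168.0.0/16 (192.168.0.0 - 192.168.255.255)
Public (not in any RFC 1918 range)


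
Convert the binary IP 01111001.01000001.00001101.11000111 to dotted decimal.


01111001 = 121
01000001 = 65
00001101 = 13
11000111 = 199
IP: 121.65.13.199


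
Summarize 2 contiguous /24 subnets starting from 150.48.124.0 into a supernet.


Original prefix: /24
Number of subnets: 2 = 2^1
New prefix = 24 - 1 = 23
Supernet: 150.48.124.0/23


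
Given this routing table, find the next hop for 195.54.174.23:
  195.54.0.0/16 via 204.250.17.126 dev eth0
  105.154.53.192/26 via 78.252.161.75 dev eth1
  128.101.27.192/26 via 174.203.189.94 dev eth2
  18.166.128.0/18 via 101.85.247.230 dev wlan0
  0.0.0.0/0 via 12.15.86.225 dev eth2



Longest prefix match for 195.54.174.23:
  /16 195.54.0.0: MATCH
  /26 105.154.53.192: no
  /26 128.101.27.192: no
  /18 18.166.128.0: no
  /0 0.0.0.0: MATCH
Selected: next-hop 204.250.17.126 via eth0 (matched /16)


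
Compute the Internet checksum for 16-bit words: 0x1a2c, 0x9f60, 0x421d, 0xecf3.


Sum all words (with carry folding):
+ 0x1a2c = 0x1a2c
+ 0x9f60 = 0xb98c
+ 0x421d = 0xfba9
+ 0xecf3 = 0xe89d
One's complement: ~0xe89d
Checksum = 0x1762


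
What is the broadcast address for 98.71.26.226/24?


Network: 98.71.26.0/24
Host bits = 8
Set all host bits to 1:
Broadcast: 98.71.26.255


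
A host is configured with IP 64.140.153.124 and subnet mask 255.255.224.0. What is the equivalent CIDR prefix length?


Binary: 11111111.11111111.11100000.00000000
Count leading 1s
Prefix: /19


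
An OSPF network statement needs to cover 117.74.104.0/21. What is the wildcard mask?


Subnet mask: 255.255.248.0
Wildcard = 255.255.255.255 - subnet mask
255 - 255 = 0
255 - 255 = 0
255 - 248 = 7
255 - 0 = 255
Wildcard: 0.0.7.255


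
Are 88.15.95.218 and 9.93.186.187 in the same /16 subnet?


Mask: 255.255.0.0
88.15.95.218 AND mask = 88.15.0.0
9.93.186.187 AND mask = 9.93.0.0
No, different subnets (88.15.0.0 vs 9.93.0.0)


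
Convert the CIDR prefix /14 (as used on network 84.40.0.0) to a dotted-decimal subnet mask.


/14 means 14 network bits, 18 host bits
Binary: 11111111111111000000000000000000
Mask: 255.252.0.0


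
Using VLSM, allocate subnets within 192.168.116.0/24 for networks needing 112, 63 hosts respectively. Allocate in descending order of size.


112 hosts -> /25 (126 usable): 192.168.116.0/25
63 hosts -> /25 (126 usable): 192.168.116.128/25
Allocation: 192.168.116.0/25 (112 hosts, 126 usable); 192.168.116.128/25 (63 hosts, 126 usable)


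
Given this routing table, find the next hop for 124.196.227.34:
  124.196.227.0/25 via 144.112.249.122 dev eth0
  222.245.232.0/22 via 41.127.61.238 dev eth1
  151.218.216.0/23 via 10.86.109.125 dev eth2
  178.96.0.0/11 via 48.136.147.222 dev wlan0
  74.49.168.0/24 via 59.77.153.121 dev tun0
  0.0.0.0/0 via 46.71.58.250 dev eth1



Longest prefix match for 124.196.227.34:
  /25 124.196.227.0: MATCH
  /22 222.245.232.0: no
  /23 151.218.216.0: no
  /11 178.96.0.0: no
  /24 74.49.168.0: no
  /0 0.0.0.0: MATCH
Selected: next-hop 144.112.249.122 via eth0 (matched /25)


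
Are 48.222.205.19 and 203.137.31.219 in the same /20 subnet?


Mask: 255.255.240.0
48.222.205.19 AND mask = 48.222.192.0
203.137.31.219 AND mask = 203.137.16.0
No, different subnets (48.222.192.0 vs 203.137.16.0)


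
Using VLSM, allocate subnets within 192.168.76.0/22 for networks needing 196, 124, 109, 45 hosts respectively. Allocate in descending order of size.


196 hosts -> /24 (254 usable): 192.168.76.0/24
124 hosts -> /25 (126 usable): 192.168.77.0/25
109 hosts -> /25 (126 usable): 192.168.77.128/25
45 hosts -> /26 (62 usable): 192.168.78.0/26
Allocation: 192.168.76.0/24 (196 hosts, 254 usable); 192.168.77.0/25 (124 hosts, 126 usable); 192.168.77.128/25 (109 hosts, 126 usable); 192.168.78.0/26 (45 hosts, 62 usable)


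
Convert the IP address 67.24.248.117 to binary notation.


67 = 01000011
24 = 00011000
248 = 11111000
117 = 01110101
Binary: 01000011.00011000.11111000.01110101


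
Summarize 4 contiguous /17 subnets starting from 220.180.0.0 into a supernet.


Original prefix: /17
Number of subnets: 4 = 2^2
New prefix = 17 - 2 = 15
Supernet: 220.180.0.0/15


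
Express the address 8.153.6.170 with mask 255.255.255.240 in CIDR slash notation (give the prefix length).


Binary: 11111111.11111111.11111111.11110000
Count leading 1s
Prefix: /28


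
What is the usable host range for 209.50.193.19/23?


Network: 209.50.192.0
Broadcast: 209.50.193.255
First usable = network + 1
Last usable = broadcast - 1
Range: 209.50.192.1 to 209.50.193.254


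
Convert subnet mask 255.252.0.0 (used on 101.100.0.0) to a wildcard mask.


Subnet mask: 255.252.0.0
Wildcard = 255.255.255.255 - subnet mask
255 - 255 = 0
255 - 252 = 3
255 - 0 = 255
255 - 0 = 255
Wildcard: 0.3.255.255


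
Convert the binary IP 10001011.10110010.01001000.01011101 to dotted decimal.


10001011 = 139
10110010 = 178
01001000 = 72
01011101 = 93
IP: 139.178.72.93


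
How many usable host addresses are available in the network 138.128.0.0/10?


Host bits = 32 - 10 = 22
Total addresses = 2^22 = 4194304
Usable = total - 2 (network and broadcast)
Usable hosts: 4194302


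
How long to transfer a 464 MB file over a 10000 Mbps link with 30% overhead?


Effective throughput = 10000 * (1 - 30/100) = 7000 Mbps
File size in Mb = 464 * 8 = 3712 Mb
Time = 3712 / 7000
Time = 0.5303 seconds


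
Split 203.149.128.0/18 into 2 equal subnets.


New prefix = 18 + 1 = 19
Each subnet has 8192 addresses
  203.149.128.0/19
  203.149.160.0/19
Subnets: 203.149.128.0/19, 203.149.160.0/19


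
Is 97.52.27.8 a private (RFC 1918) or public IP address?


RFC 1918 private ranges:
  10.0.0.0/8 (10.0.0.0 - 10.255.255.255)
  172.16.0.0/12 (172.16.0.0 - 172.31.255.255)
  192.168.0.0/16 (192.168.0.0 - 192.168.255.255)
Public (not in any RFC 1918 range)


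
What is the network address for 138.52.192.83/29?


IP:   10001010.00110100.11000000.01010011
Mask: 11111111.11111111.11111111.11111000
AND operation:
Net:  10001010.00110100.11000000.01010000
Network: 138.52.192.80/29


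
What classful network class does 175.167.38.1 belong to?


First octet: 175
Binary: 10101111
10xxxxxx -> Class B (128-191)
Class B, default mask 255.255.0.0 (/16)


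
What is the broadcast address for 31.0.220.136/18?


Network: 31.0.192.0/18
Host bits = 14
Set all host bits to 1:
Broadcast: 31.0.255.255


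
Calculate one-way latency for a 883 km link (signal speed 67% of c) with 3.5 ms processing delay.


Speed = 0.67 * 3e5 km/s = 201000 km/s
Propagation delay = 883 / 201000 = 0.0044 s = 4.393 ms
Processing delay = 3.5 ms
Total one-way latency = 7.893 ms
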